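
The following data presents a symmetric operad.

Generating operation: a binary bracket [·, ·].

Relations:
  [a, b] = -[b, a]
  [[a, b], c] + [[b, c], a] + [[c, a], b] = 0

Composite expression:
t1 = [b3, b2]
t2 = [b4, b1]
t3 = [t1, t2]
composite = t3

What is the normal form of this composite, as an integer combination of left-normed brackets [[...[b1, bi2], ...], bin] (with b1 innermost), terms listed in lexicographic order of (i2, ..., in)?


-[[[b1, b4], b2], b3] + [[[b1, b4], b3], b2]

Expand each bracket as ab - ba; the b1-initial words give the coefficients.
Composite bracket: [[b3, b2], [b4, b1]]
The bracket unfolds into 8 signed words via [a, b] = ab - ba (2^3 = 8).
Only words starting with b1 matter:
  from b1b4b2b3, sign -1: term -[[[b1, b4], b2], b3]
  from b1b4b3b2, sign +1: term +[[[b1, b4], b3], b2]


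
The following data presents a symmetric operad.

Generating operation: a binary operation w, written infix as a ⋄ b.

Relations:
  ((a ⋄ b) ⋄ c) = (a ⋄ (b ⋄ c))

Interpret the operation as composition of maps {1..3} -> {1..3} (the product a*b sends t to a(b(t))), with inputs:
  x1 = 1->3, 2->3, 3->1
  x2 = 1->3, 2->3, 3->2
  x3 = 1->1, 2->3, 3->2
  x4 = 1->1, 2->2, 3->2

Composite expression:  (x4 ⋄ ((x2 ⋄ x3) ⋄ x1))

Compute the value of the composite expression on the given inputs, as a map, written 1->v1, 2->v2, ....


1->2, 2->2, 3->2

(x2 ⋄ x3) = 1->3, 2->2, 3->3
((x2 ⋄ x3) ⋄ x1) = 1->3, 2->3, 3->3
(x4 ⋄ ((x2 ⋄ x3) ⋄ x1)) = 1->2, 2->2, 3->2


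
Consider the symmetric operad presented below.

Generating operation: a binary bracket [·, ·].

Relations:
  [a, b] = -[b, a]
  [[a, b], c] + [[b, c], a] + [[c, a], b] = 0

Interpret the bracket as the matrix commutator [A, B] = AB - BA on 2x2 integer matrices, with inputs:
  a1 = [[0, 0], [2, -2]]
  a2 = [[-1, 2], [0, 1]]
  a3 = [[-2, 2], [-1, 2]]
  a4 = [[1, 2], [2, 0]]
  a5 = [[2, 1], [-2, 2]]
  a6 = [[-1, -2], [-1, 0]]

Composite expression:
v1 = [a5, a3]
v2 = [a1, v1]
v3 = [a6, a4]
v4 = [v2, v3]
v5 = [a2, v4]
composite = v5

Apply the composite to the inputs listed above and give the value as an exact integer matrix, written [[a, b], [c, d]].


[[64, -96], [64, -64]]

[a5, a3] = [[3, 4], [8, -3]]
[a1, [a5, a3]] = [[-8, 8], [-4, 8]]
[a6, a4] = [[-2, 0], [1, 2]]
[[a1, [a5, a3]], [a6, a4]] = [[8, 32], [32, -8]]
[a2, [[a1, [a5, a3]], [a6, a4]]] = [[64, -96], [64, -64]]


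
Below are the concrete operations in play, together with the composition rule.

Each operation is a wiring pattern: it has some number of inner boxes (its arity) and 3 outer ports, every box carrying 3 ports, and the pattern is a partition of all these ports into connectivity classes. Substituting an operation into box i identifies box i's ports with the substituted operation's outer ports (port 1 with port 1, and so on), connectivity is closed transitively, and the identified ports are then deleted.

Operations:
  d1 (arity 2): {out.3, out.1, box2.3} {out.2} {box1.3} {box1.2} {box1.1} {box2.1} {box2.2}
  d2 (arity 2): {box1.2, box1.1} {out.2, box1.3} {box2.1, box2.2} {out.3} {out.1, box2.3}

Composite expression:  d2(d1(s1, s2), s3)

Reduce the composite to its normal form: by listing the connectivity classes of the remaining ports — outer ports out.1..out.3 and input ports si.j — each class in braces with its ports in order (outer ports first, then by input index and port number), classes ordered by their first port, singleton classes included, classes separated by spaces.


{out.1, s3.3} {out.2, s2.3} {out.3} {s1.1} {s1.2} {s1.3} {s2.1} {s2.2} {s3.1, s3.2}


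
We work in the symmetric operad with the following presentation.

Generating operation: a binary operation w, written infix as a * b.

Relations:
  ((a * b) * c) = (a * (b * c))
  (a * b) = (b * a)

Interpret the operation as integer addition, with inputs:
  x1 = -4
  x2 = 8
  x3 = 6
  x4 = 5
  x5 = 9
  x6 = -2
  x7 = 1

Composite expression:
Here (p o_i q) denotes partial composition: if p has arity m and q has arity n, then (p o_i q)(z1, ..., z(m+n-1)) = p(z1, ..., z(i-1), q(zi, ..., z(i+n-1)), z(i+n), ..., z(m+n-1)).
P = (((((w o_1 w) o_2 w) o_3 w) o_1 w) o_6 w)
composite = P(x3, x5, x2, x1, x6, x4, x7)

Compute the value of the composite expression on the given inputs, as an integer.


(x3 * x5) = 15
(x1 * x6) = -6
(x2 * (x1 * x6)) = 2
((x3 * x5) * (x2 * (x1 * x6))) = 17
(x4 * x7) = 6
(((x3 * x5) * (x2 * (x1 * x6))) * (x4 * x7)) = 23

23


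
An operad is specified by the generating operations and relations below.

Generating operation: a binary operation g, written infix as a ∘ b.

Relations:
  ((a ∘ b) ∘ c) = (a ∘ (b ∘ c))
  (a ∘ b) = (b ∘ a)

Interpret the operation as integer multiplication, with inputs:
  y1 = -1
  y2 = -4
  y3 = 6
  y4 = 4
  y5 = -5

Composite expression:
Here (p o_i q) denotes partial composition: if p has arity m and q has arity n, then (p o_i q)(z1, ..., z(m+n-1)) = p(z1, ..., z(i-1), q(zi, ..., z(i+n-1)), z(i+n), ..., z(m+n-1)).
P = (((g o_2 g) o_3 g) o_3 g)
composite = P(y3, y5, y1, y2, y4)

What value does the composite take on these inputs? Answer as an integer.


(y1 ∘ y2) = 4
((y1 ∘ y2) ∘ y4) = 16
(y5 ∘ ((y1 ∘ y2) ∘ y4)) = -80
(y3 ∘ (y5 ∘ ((y1 ∘ y2) ∘ y4))) = -480

-480


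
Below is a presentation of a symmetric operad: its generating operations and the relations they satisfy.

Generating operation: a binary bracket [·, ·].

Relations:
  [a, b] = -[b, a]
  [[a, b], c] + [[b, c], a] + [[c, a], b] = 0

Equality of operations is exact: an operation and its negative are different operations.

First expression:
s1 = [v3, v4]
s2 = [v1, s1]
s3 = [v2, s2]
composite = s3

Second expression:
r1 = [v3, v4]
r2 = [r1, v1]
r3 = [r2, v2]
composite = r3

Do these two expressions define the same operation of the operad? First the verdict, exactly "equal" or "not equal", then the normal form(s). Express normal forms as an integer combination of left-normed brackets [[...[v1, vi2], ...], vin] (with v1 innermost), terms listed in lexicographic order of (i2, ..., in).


Normal form of the first expression: -[[[v1, v3], v4], v2] + [[[v1, v4], v3], v2]
Normal form of the second expression: -[[[v1, v3], v4], v2] + [[[v1, v4], v3], v2]
One common form — equal.

equal — both sides give -[[[v1, v3], v4], v2] + [[[v1, v4], v3], v2]


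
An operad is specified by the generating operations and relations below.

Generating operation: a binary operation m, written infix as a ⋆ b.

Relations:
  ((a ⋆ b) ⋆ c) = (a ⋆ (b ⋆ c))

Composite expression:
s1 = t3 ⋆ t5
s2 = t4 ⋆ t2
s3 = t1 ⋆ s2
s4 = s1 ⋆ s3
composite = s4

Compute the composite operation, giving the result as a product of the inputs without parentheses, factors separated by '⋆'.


The m-tree's shape is irrelevant; the t-reading-order decides.
(t3 ⋆ t5) flattens to t3 ⋆ t5
(t4 ⋆ t2) flattens to t4 ⋆ t2
(t1 ⋆ (t4 ⋆ t2)) flattens to t1 ⋆ t4 ⋆ t2
((t3 ⋆ t5) ⋆ (t1 ⋆ (t4 ⋆ t2))) flattens to t3 ⋆ t5 ⋆ t1 ⋆ t4 ⋆ t2

t3 ⋆ t5 ⋆ t1 ⋆ t4 ⋆ t2


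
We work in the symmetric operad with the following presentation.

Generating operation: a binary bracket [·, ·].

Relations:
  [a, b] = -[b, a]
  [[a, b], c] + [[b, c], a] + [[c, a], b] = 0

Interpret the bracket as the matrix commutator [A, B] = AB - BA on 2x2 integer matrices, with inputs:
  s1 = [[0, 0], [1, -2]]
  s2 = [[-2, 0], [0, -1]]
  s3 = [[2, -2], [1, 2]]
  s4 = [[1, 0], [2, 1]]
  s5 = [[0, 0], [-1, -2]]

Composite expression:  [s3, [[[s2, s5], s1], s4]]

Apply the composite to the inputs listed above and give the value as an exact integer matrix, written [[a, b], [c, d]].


[[0, 0], [0, 0]]

[s2, s5] = [[0, 0], [-1, 0]]
[[s2, s5], s1] = [[0, 0], [-2, 0]]
[[[s2, s5], s1], s4] = [[0, 0], [0, 0]]
[s3, [[[s2, s5], s1], s4]] = [[0, 0], [0, 0]]


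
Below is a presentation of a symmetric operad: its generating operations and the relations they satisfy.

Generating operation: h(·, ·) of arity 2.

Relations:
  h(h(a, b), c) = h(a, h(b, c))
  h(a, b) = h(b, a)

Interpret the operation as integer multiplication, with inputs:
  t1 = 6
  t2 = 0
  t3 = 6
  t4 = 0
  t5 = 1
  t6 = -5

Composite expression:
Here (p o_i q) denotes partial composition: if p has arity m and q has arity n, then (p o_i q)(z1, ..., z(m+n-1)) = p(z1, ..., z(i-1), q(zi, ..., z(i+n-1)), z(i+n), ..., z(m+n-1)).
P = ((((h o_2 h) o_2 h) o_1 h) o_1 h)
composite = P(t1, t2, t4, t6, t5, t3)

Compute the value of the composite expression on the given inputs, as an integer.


0

h(t1, t2) = 0
h(h(t1, t2), t4) = 0
h(t6, t5) = -5
h(h(t6, t5), t3) = -30
h(h(h(t1, t2), t4), h(h(t6, t5), t3)) = 0


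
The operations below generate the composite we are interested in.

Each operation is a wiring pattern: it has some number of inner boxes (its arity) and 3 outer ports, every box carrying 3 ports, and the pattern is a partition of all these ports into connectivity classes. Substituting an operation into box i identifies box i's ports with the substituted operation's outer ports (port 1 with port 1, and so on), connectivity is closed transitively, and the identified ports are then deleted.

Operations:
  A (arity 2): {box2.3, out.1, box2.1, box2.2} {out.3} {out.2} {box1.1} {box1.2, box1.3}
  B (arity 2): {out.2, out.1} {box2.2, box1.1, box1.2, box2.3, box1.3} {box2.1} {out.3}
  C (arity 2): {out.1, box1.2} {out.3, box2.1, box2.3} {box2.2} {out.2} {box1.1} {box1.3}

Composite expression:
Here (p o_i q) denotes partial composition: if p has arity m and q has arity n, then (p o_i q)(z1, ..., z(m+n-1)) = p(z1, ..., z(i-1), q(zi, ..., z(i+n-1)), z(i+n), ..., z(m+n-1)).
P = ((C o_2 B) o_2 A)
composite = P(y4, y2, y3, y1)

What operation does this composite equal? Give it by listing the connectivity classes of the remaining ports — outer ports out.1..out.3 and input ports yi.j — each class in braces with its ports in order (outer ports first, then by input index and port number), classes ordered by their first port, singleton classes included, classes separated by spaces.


{out.1, y4.2} {out.2} {out.3} {y1.1} {y1.2, y1.3, y3.1, y3.2, y3.3} {y2.1} {y2.2, y2.3} {y4.1} {y4.3}

After gluing at C, chains via deleted ports link the y-ports.
through A, on inputs (y2, y3): {out.1, y3.1, y3.2, y3.3} {out.2} {out.3} {y2.1} {y2.2, y2.3} (out.j = stage outer ports)
through B, on inputs (y2, y3, y1): {out.1, out.2} {out.3} {y1.1} {y1.2, y1.3, y3.1, y3.2, y3.3} {y2.1} {y2.2, y2.3} (out.j = stage outer ports)
through C, on inputs (y4, y2, y3, y1): {out.1, y4.2} {out.2} {out.3} {y1.1} {y1.2, y1.3, y3.1, y3.2, y3.3} {y2.1} {y2.2, y2.3} {y4.1} {y4.3} (out.j = stage outer ports)


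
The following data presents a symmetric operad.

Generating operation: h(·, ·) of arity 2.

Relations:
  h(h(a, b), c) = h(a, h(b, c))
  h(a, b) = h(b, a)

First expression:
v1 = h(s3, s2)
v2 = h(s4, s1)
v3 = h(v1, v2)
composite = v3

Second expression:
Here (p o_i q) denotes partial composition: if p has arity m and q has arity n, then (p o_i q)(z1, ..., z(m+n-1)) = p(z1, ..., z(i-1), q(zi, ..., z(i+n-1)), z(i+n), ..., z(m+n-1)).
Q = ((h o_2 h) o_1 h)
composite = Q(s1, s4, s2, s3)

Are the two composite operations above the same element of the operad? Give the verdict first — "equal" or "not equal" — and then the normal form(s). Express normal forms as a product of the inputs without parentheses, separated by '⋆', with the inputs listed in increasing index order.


The first expression reduces to s1 ⋆ s2 ⋆ s3 ⋆ s4
The second expression reduces to s1 ⋆ s2 ⋆ s3 ⋆ s4
One common form — equal.

equal — both sides give s1 ⋆ s2 ⋆ s3 ⋆ s4


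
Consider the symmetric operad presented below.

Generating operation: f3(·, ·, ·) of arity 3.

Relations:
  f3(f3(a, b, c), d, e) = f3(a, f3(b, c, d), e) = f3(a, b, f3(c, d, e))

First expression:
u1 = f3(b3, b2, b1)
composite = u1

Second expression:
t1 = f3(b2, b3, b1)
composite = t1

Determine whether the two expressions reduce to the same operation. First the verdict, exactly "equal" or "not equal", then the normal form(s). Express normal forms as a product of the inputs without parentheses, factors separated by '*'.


Reducing the first expression gives b3 * b2 * b1
Reducing the second expression gives b2 * b3 * b1
Different reductions; not equal.

not equal; first: b3 * b2 * b1; second: b2 * b3 * b1


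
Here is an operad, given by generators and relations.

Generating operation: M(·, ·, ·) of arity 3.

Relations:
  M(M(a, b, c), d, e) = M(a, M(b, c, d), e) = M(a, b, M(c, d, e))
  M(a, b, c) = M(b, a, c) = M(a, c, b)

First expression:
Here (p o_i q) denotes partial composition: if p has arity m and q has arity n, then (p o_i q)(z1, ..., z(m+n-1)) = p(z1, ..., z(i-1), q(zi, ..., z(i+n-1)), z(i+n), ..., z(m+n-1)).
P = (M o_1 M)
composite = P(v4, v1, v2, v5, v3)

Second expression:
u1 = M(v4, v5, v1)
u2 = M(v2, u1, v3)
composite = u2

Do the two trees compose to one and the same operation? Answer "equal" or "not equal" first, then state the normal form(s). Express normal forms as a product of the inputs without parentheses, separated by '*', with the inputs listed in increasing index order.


equal; both compose to v1 * v2 * v3 * v4 * v5

Reducing the first expression gives v1 * v2 * v3 * v4 * v5
Reducing the second expression gives v1 * v2 * v3 * v4 * v5
The forms coincide; equal.


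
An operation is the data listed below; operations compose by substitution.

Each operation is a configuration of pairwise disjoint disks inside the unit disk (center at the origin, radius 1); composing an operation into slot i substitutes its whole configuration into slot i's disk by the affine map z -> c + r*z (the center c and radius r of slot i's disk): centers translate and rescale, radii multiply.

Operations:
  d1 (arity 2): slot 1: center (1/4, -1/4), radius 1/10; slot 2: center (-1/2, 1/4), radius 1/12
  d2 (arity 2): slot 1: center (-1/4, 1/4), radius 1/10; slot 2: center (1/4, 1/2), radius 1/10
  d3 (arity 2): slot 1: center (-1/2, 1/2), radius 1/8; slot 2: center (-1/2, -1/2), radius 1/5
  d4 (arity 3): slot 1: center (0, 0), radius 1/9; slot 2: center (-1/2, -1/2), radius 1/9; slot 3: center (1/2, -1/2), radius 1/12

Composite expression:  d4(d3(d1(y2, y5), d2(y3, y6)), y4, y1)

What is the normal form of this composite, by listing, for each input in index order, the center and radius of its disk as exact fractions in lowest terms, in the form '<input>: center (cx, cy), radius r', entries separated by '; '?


y1: center (1/2, -1/2), radius 1/12; y2: center (-5/96, 5/96), radius 1/720; y3: center (-11/180, -1/20), radius 1/450; y4: center (-1/2, -1/2), radius 1/9; y5: center (-1/16, 17/288), radius 1/864; y6: center (-1/20, -2/45), radius 1/450


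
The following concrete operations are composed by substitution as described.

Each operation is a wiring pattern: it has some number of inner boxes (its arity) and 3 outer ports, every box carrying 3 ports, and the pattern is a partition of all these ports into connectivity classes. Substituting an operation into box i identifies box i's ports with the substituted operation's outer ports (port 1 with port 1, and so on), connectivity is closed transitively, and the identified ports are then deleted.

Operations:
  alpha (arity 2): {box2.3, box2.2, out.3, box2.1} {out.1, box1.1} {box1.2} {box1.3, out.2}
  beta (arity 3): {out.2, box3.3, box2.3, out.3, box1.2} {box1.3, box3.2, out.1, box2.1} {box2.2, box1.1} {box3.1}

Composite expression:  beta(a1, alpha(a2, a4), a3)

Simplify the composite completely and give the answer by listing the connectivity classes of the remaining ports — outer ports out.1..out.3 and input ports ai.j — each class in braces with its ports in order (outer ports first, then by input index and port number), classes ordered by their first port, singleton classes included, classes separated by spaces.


{out.1, a1.3, a2.1, a3.2} {out.2, out.3, a1.2, a3.3, a4.1, a4.2, a4.3} {a1.1, a2.3} {a2.2} {a3.1}

After gluing at beta, chains via deleted ports link the a-ports.
alpha over (a2, a4) gives {out.1, a2.1} {out.2, a2.3} {out.3, a4.1, a4.2, a4.3} {a2.2}, out.j being that stage's outer ports
beta over (a1, a2, a4, a3) gives {out.1, a1.3, a2.1, a3.2} {out.2, out.3, a1.2, a3.3, a4.1, a4.2, a4.3} {a1.1, a2.3} {a2.2} {a3.1}, out.j being that stage's outer ports


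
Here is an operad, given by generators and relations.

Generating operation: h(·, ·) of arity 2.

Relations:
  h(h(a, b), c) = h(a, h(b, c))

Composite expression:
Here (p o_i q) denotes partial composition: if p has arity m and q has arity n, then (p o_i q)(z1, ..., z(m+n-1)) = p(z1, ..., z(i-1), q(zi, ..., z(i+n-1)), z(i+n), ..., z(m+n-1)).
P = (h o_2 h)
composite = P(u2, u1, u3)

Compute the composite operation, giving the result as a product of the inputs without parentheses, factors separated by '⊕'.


u2 ⊕ u1 ⊕ u3

Key point: h is associative — brackets drop, the u-order remains.
h(u1, u3) collapses to u1 ⊕ u3
h(u2, h(u1, u3)) collapses to u2 ⊕ u1 ⊕ u3


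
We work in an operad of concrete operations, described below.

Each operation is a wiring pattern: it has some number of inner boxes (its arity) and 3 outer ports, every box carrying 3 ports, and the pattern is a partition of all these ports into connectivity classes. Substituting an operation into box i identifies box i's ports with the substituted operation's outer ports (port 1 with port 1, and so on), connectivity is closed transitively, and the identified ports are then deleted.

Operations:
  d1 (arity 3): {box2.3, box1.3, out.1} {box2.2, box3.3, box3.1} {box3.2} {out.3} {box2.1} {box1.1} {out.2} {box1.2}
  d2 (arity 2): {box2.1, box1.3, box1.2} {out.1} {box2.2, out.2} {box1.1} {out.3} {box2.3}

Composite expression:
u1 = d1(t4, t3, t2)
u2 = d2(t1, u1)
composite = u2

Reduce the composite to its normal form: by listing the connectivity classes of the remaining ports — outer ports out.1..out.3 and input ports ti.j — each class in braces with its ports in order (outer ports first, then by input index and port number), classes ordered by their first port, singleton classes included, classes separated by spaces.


{out.1} {out.2} {out.3} {t1.1} {t1.2, t1.3, t3.3, t4.3} {t2.1, t2.3, t3.2} {t2.2} {t3.1} {t4.1} {t4.2}

After gluing at d2, chains via deleted ports link the t-ports.
stage d1: inputs (t4, t3, t2), connectivity {out.1, t3.3, t4.3} {out.2} {out.3} {t2.1, t2.3, t3.2} {t2.2} {t3.1} {t4.1} {t4.2}, out.j its boundary
stage d2: inputs (t1, t4, t3, t2), connectivity {out.1} {out.2} {out.3} {t1.1} {t1.2, t1.3, t3.3, t4.3} {t2.1, t2.3, t3.2} {t2.2} {t3.1} {t4.1} {t4.2}, out.j its boundary


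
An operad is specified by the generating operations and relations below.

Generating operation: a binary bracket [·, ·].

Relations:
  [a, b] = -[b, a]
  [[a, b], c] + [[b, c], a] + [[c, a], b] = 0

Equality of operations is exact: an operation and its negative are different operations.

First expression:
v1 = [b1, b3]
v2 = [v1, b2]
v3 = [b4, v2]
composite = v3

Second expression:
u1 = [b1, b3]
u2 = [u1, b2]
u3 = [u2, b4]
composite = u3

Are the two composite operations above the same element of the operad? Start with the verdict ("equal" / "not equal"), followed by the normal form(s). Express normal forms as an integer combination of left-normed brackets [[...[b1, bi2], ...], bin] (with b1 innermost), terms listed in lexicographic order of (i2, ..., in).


not equal — first -[[[b1, b3], b2], b4], second [[[b1, b3], b2], b4]


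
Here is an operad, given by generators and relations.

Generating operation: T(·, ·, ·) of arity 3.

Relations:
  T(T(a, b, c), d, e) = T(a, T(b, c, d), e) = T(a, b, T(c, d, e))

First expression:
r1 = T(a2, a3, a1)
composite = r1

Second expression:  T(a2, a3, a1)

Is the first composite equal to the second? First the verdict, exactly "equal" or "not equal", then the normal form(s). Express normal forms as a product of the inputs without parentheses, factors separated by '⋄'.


In normal form, the first expression is a2 ⋄ a3 ⋄ a1
In normal form, the second expression is a2 ⋄ a3 ⋄ a1
The normal forms match — equal.

equal; both compose to a2 ⋄ a3 ⋄ a1


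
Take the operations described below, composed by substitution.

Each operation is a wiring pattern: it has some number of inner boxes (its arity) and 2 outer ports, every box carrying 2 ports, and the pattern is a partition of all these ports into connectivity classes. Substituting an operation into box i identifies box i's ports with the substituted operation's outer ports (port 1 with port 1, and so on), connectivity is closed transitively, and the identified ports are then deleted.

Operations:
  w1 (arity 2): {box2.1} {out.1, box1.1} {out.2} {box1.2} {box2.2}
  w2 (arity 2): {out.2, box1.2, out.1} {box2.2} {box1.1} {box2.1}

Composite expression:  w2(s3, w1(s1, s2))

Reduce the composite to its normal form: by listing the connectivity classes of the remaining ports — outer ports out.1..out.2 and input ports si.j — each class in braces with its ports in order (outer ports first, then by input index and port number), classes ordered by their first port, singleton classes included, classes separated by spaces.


{out.1, out.2, s3.2} {s1.1} {s1.2} {s2.1} {s2.2} {s3.1}

After gluing at w2, chains via deleted ports link the s-ports.
stage w1: inputs (s1, s2), connectivity {out.1, s1.1} {out.2} {s1.2} {s2.1} {s2.2}, out.j its boundary
stage w2: inputs (s3, s1, s2), connectivity {out.1, out.2, s3.2} {s1.1} {s1.2} {s2.1} {s2.2} {s3.1}, out.j its boundary


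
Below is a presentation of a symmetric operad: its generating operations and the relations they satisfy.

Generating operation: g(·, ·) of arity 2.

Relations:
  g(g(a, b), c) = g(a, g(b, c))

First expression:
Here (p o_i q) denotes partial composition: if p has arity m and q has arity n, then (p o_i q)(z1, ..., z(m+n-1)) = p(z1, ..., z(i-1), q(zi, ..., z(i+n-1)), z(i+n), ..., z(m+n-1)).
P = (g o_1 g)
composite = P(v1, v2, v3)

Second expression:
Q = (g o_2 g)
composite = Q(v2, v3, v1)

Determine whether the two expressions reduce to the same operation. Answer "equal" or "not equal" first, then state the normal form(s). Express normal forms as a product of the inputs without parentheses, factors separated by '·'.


not equal — first v1 · v2 · v3, second v2 · v3 · v1

The first expression, normalized: v1 · v2 · v3
The second expression, normalized: v2 · v3 · v1
Different reductions; not equal.


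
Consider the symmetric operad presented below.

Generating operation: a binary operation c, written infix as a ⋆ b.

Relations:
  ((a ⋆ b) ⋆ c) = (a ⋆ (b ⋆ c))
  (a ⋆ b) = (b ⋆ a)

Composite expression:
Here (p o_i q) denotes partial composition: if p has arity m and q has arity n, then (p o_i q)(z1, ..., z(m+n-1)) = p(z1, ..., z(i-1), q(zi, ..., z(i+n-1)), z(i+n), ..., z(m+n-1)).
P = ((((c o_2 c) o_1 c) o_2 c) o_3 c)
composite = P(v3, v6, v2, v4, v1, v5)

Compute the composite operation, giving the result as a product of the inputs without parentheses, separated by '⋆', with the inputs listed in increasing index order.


v1 ⋆ v2 ⋆ v3 ⋆ v4 ⋆ v5 ⋆ v6

Reordering under c is free, so list the v-inputs canonically.
(v2 ⋆ v4) linearizes to v2 ⋆ v4
(v6 ⋆ (v2 ⋆ v4)) linearizes to v6 ⋆ v2 ⋆ v4
(v3 ⋆ (v6 ⋆ (v2 ⋆ v4))) linearizes to v3 ⋆ v6 ⋆ v2 ⋆ v4
(v1 ⋆ v5) linearizes to v1 ⋆ v5
((v3 ⋆ (v6 ⋆ (v2 ⋆ v4))) ⋆ (v1 ⋆ v5)) linearizes to v3 ⋆ v6 ⋆ v2 ⋆ v4 ⋆ v1 ⋆ v5
reordering the factors by index: v1 ⋆ v2 ⋆ v3 ⋆ v4 ⋆ v5 ⋆ v6


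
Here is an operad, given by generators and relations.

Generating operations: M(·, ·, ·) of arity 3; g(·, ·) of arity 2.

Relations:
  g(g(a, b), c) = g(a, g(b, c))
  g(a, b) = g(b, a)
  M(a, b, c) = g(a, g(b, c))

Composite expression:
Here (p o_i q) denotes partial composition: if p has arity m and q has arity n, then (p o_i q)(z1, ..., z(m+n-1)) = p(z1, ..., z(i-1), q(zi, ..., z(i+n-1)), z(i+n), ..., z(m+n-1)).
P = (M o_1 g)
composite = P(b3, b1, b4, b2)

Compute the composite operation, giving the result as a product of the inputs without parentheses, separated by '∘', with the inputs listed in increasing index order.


b1 ∘ b2 ∘ b3 ∘ b4

Shape and order are irrelevant to M; the b-input set decides.
g(b3, b1) linearizes to b3 ∘ b1
M(g(b3, b1), b4, b2) linearizes to b3 ∘ b1 ∘ b4 ∘ b2
putting the inputs in ascending order: b1 ∘ b2 ∘ b3 ∘ b4


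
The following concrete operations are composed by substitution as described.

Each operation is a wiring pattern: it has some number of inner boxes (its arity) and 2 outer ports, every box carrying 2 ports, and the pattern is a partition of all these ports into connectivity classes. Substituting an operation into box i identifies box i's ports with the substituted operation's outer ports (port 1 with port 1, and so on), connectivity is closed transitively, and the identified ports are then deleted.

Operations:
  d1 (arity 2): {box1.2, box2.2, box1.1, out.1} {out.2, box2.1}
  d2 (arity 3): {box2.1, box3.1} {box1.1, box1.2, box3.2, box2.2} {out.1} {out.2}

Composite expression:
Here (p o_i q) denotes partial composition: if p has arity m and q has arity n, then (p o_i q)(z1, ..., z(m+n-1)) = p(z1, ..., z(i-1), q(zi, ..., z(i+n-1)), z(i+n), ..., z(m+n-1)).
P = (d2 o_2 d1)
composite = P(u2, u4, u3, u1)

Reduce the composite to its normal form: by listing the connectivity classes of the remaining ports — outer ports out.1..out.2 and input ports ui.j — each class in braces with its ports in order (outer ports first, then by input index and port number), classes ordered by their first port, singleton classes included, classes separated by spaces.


Treat the ports identified at d2 as solder joints: merge, then drop.
the subtree at d1 composes to {out.1, u3.2, u4.1, u4.2} {out.2, u3.1} on (u4, u3); out.j = own outer ports
the subtree at d2 composes to {out.1} {out.2} {u1.1, u3.2, u4.1, u4.2} {u1.2, u2.1, u2.2, u3.1} on (u2, u4, u3, u1); out.j = own outer ports

{out.1} {out.2} {u1.1, u3.2, u4.1, u4.2} {u1.2, u2.1, u2.2, u3.1}


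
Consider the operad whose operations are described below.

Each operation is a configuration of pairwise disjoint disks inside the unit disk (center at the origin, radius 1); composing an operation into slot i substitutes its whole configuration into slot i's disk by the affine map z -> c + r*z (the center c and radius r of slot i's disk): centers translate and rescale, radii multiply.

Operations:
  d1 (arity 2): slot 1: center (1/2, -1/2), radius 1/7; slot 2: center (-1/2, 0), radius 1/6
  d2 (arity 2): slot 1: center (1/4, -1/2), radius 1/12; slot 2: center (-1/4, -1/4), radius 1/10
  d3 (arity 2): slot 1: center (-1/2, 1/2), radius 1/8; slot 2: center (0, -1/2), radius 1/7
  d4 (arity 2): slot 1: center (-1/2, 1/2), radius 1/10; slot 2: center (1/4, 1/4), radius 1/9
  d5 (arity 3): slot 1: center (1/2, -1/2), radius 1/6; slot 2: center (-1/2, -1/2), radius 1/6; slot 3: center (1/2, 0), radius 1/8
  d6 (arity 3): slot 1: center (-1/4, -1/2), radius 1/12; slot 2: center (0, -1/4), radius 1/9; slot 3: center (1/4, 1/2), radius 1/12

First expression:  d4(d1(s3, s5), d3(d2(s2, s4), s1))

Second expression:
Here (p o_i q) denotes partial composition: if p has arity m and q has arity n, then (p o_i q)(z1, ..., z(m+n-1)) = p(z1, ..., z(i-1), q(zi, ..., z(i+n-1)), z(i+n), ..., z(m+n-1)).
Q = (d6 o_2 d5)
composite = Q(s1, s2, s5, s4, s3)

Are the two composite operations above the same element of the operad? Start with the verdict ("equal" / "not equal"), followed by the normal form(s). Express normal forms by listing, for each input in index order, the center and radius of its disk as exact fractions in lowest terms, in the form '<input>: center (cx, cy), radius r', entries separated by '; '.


not equal — first s1: center (1/4, 7/36), radius 1/63; s2: center (19/96, 43/144), radius 1/864; s3: center (-9/20, 9/20), radius 1/70; s4: center (55/288, 29/96), radius 1/720; s5: center (-11/20, 1/2), radius 1/60, second s1: center (-1/4, -1/2), radius 1/12; s2: center (1/18, -11/36), radius 1/54; s3: center (1/4, 1/2), radius 1/12; s4: center (1/18, -1/4), radius 1/72; s5: center (-1/18, -11/36), radius 1/54

Normal form of the first expression: s1: center (1/4, 7/36), radius 1/63; s2: center (19/96, 43/144), radius 1/864; s3: center (-9/20, 9/20), radius 1/70; s4: center (55/288, 29/96), radius 1/720; s5: center (-11/20, 1/2), radius 1/60
Normal form of the second expression: s1: center (-1/4, -1/2), radius 1/12; s2: center (1/18, -11/36), radius 1/54; s3: center (1/4, 1/2), radius 1/12; s4: center (1/18, -1/4), radius 1/72; s5: center (-1/18, -11/36), radius 1/54
No match — not equal.


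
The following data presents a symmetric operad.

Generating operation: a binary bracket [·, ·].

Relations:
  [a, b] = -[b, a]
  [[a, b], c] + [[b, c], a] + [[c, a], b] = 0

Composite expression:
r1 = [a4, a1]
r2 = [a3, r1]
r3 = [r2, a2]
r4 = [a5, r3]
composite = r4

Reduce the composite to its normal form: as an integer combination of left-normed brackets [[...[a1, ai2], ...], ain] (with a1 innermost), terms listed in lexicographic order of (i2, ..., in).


-[[[[a1, a4], a3], a2], a5]

Left-normed coefficients sit on the a1-initial expansion words.
Composite bracket: [a5, [[a3, [a4, a1]], a2]]
Applying ab - ba throughout gives 16 signed words (2^4 = 16).
Words beginning with a1 determine it all:
  word a1a4a3a2a5 has sign -1, contributing -[[[[a1, a4], a3], a2], a5]


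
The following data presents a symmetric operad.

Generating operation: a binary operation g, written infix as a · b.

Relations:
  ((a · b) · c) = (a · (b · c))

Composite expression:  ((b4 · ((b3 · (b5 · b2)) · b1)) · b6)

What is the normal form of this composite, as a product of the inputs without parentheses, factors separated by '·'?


b4 · b3 · b5 · b2 · b1 · b6

Key point: g is associative — brackets drop, the b-order remains.
(b5 · b2) spells out as b5 · b2
(b3 · (b5 · b2)) spells out as b3 · b5 · b2
((b3 · (b5 · b2)) · b1) spells out as b3 · b5 · b2 · b1
(b4 · ((b3 · (b5 · b2)) · b1)) spells out as b4 · b3 · b5 · b2 · b1
((b4 · ((b3 · (b5 · b2)) · b1)) · b6) spells out as b4 · b3 · b5 · b2 · b1 · b6


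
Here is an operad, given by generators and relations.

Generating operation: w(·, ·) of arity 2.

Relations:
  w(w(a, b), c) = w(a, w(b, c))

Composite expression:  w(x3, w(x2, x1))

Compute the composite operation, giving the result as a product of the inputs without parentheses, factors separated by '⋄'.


x3 ⋄ x2 ⋄ x1

Under associativity of w, the answer is the x's in reading order.
w(x2, x1) collapses to x2 ⋄ x1
w(x3, w(x2, x1)) collapses to x3 ⋄ x2 ⋄ x1


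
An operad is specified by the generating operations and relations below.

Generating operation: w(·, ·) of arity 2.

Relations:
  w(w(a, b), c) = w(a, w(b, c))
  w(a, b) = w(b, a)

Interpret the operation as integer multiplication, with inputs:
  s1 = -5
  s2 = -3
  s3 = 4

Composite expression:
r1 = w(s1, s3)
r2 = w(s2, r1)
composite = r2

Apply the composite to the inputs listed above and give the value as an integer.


w(s1, s3) = -20
w(s2, w(s1, s3)) = 60

60


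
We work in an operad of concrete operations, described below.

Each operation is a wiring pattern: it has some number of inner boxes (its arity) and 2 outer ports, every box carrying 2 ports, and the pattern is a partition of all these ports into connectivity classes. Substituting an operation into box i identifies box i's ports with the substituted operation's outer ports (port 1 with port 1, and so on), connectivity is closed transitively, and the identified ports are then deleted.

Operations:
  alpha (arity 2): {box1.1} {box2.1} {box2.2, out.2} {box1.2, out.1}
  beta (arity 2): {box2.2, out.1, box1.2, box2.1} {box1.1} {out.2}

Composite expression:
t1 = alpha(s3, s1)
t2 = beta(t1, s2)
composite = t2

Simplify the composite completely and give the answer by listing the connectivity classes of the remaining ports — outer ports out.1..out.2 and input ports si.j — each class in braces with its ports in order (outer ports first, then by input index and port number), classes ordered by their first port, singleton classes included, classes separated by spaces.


{out.1, s1.2, s2.1, s2.2} {out.2} {s1.1} {s3.1} {s3.2}

After gluing at beta, chains via deleted ports link the s-ports.
stage alpha: inputs (s3, s1), connectivity {out.1, s3.2} {out.2, s1.2} {s1.1} {s3.1}, out.j its boundary
stage beta: inputs (s3, s1, s2), connectivity {out.1, s1.2, s2.1, s2.2} {out.2} {s1.1} {s3.1} {s3.2}, out.j its boundary


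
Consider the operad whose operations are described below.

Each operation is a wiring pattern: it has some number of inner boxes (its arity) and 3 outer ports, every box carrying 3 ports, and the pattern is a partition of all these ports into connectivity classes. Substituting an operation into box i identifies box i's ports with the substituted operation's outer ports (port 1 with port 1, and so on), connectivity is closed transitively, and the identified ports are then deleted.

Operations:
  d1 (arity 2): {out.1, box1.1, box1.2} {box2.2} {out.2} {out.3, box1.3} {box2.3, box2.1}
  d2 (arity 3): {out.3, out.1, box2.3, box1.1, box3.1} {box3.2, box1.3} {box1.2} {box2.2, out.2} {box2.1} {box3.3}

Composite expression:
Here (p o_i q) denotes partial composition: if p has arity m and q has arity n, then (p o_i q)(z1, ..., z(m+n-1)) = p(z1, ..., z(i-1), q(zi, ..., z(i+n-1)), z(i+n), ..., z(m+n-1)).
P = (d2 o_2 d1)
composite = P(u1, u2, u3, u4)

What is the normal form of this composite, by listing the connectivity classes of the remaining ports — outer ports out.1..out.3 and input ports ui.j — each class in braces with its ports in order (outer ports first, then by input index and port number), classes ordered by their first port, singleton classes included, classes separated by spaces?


After gluing at d2, chains via deleted ports link the u-ports.
through d1, on inputs (u2, u3): {out.1, u2.1, u2.2} {out.2} {out.3, u2.3} {u3.1, u3.3} {u3.2} (out.j = stage outer ports)
through d2, on inputs (u1, u2, u3, u4): {out.1, out.3, u1.1, u2.3, u4.1} {out.2} {u1.2} {u1.3, u4.2} {u2.1, u2.2} {u3.1, u3.3} {u3.2} {u4.3} (out.j = stage outer ports)

{out.1, out.3, u1.1, u2.3, u4.1} {out.2} {u1.2} {u1.3, u4.2} {u2.1, u2.2} {u3.1, u3.3} {u3.2} {u4.3}


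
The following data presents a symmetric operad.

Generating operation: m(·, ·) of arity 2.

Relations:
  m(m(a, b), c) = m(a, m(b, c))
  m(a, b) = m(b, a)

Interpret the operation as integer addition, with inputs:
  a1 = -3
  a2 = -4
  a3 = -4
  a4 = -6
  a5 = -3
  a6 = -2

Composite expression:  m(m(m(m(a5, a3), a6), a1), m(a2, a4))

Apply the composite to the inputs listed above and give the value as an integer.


m(a5, a3) = -7
m(m(a5, a3), a6) = -9
m(m(m(a5, a3), a6), a1) = -12
m(a2, a4) = -10
m(m(m(m(a5, a3), a6), a1), m(a2, a4)) = -22

-22


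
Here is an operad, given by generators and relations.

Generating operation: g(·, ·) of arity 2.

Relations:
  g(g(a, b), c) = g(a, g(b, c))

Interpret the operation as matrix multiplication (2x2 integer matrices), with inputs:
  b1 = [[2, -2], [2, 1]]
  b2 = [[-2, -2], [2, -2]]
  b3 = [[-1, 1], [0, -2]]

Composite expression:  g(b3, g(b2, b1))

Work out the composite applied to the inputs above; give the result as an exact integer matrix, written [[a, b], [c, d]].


[[8, -8], [0, 12]]

g(b2, b1) = [[-8, 2], [0, -6]]
g(b3, g(b2, b1)) = [[8, -8], [0, 12]]


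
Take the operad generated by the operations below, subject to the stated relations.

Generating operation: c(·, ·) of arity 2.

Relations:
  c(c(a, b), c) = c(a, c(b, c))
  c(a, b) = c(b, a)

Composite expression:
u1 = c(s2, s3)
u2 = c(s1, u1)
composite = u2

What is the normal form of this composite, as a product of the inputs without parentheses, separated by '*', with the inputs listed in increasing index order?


s1 * s2 * s3

Key point: c commutes, so take the s-inputs in any fixed order.
c(s2, s3) linearizes to s2 * s3
c(s1, c(s2, s3)) linearizes to s1 * s2 * s3
the factors in increasing index order: s1 * s2 * s3


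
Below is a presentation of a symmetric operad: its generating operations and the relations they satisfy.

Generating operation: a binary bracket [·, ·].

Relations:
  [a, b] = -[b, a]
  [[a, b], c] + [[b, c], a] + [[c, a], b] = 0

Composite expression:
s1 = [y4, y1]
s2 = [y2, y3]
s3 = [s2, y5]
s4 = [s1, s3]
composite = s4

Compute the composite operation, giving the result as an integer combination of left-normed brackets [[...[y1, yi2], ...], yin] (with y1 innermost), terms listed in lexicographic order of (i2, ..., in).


-[[[[y1, y4], y2], y3], y5] + [[[[y1, y4], y3], y2], y5] + [[[[y1, y4], y5], y2], y3] - [[[[y1, y4], y5], y3], y2]

Antisymmetry and Jacobi reduce to y1-anchored left-normed brackets.
Composite bracket: [[y4, y1], [[y2, y3], y5]]
Applying ab - ba throughout gives 16 signed words (2^4 = 16).
Collect the words opening with y1:
  sign of y1y4y2y3y5 is -1, so it contributes -[[[[y1, y4], y2], y3], y5]
  sign of y1y4y3y2y5 is +1, so it contributes +[[[[y1, y4], y3], y2], y5]
  sign of y1y4y5y2y3 is +1, so it contributes +[[[[y1, y4], y5], y2], y3]
  sign of y1y4y5y3y2 is -1, so it contributes -[[[[y1, y4], y5], y3], y2]


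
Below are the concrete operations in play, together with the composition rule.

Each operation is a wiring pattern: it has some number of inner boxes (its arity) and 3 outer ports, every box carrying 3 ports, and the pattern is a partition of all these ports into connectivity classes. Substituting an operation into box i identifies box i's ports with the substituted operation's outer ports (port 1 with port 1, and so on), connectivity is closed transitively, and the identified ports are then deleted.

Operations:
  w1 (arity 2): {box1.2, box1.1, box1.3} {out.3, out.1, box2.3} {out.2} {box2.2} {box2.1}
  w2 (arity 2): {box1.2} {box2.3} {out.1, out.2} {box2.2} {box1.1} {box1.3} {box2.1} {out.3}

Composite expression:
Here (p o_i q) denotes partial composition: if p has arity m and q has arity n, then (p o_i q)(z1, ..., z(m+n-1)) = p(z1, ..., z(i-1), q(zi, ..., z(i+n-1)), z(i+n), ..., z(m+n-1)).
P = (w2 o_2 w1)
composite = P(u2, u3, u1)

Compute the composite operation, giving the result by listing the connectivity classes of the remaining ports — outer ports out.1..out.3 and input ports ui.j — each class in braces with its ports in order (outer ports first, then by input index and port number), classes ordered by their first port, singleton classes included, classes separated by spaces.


{out.1, out.2} {out.3} {u1.1} {u1.2} {u1.3} {u2.1} {u2.2} {u2.3} {u3.1, u3.2, u3.3}

Connectivity passes through glued w2-boundaries; trace each wire chain.
w1 over (u3, u1) gives {out.1, out.3, u1.3} {out.2} {u1.1} {u1.2} {u3.1, u3.2, u3.3}, out.j being that stage's outer ports
w2 over (u2, u3, u1) gives {out.1, out.2} {out.3} {u1.1} {u1.2} {u1.3} {u2.1} {u2.2} {u2.3} {u3.1, u3.2, u3.3}, out.j being that stage's outer ports


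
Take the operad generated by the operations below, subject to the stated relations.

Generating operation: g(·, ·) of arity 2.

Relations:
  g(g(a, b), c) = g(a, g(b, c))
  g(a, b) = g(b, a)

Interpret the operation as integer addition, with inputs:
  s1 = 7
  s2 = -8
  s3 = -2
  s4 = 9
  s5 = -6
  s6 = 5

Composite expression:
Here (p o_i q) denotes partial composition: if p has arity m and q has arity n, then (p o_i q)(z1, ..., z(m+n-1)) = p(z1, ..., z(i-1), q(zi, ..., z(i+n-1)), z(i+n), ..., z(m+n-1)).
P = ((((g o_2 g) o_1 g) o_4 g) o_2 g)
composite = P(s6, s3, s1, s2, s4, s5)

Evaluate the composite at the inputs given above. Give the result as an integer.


g(s3, s1) = 5
g(s6, g(s3, s1)) = 10
g(s4, s5) = 3
g(s2, g(s4, s5)) = -5
g(g(s6, g(s3, s1)), g(s2, g(s4, s5))) = 5

5


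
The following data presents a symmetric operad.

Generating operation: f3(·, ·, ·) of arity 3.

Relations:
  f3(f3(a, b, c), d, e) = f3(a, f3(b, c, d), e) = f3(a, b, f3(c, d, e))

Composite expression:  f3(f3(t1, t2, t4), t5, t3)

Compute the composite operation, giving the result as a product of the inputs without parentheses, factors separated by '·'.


t1 · t2 · t4 · t5 · t3

Every regrouping of f3 is equal, so read the t-inputs in written order.
f3(t1, t2, t4) linearizes to t1 · t2 · t4
f3(f3(t1, t2, t4), t5, t3) linearizes to t1 · t2 · t4 · t5 · t3
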